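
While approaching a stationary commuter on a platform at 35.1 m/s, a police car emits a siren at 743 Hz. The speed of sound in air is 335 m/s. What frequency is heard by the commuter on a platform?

830 Hz

Moving source, stationary observer: f' = f · v/(v − v_s) since the source is approaching.
f' = 743 × 335/(335 − 35.1) = 743 × 335/299.9 ≈ 830 Hz.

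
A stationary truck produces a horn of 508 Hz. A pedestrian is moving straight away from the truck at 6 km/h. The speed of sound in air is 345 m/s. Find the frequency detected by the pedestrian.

6 km/h = 1.667 m/s.
Only the observer moves, away from the source, so f' = f · (v − v_o)/v.
f' = 508 × (345 − 1.667)/345 = 508 × 343.33/345 ≈ 506 Hz.

506 Hz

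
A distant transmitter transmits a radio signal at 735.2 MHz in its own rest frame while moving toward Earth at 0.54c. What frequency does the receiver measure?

1345.2 MHz

Relativistic Doppler for frequency: f' = f₀ · √((1 + β)/(1 − β)).
f' = 735.2 × √(1.5400/0.4600) = 735.2 × 1.82971 ≈ 1345.2 MHz.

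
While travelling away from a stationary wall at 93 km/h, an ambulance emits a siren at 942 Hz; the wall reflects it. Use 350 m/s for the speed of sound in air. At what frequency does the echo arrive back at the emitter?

93 km/h = 25.83 m/s.
The wall receives the sound from a moving source: f₁ = f₀ · v/(v + v_e) = 942 × 350/375.83 ≈ 877 Hz.
On the return leg the ambulance is a moving observer: f₂ = f₁ · (v − v_e)/v = 877 × 324.17/350 ≈ 813 Hz.

813 Hz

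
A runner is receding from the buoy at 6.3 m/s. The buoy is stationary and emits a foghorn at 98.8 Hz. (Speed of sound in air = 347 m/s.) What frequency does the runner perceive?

Only the observer moves, away from the source, so f' = f · (v − v_o)/v.
f' = 98.8 × (347 − 6.3)/347 = 98.8 × 340.7/347 ≈ 97 Hz.

97 Hz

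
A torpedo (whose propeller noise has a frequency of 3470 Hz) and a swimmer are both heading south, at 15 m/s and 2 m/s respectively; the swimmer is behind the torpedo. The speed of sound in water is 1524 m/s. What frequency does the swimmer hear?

3441 Hz

The swimmer is behind, so the torpedo is moving away from it while the swimmer is moving toward the torpedo.
Both move, so f' = f · (v + v_o)/(v + v_s).
f' = 3470 × (1524 + 2)/(1524 + 15) = 3470 × 1526/1539 ≈ 3441 Hz.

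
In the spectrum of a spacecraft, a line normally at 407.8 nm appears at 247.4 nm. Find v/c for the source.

λ'/λ₀ = 0.6067 < 1 (blueshift), so the source is approaching.
λ'/λ₀ = √((1 − β)/(1 + β)) for an approaching source ⇒ β = (1 − r²)/(1 + r²) with r = λ'/λ₀.
β = (1 − 0.3680)/(1 + 0.3680) ≈ 0.462.

0.462c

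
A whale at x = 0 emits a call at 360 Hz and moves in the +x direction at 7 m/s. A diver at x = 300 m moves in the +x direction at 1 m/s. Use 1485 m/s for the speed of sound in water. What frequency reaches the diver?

The observer lies on the +x side, so the source is heading toward the observer and the observer is heading away from the source.
Both move, so f' = f · (v − v_o)/(v − v_s).
f' = 360 × (1485 − 1)/(1485 − 7) = 360 × 1484/1478 ≈ 361 Hz.

361 Hz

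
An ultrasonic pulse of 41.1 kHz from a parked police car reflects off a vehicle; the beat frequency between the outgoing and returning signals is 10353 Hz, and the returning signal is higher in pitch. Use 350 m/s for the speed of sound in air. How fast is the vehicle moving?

39 m/s

Double Doppler shift off a moving reflector: f₂ = f₀ · (v + u)/(v − u) (u > 0 toward emitter).
Returning signal is higher, so f₂ = f₀ + Δf = 41100 + 10353 = 51453 Hz.
Rearranging, u = v · (f₂ − f₀)/(f₂ + f₀) = 350 × 10353/92553 ≈ 39 m/s.
So the vehicle is moving at 39 m/s toward the emitter.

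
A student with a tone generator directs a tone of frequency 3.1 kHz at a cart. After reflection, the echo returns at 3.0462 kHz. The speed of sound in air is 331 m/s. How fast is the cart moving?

Double Doppler shift off a moving reflector: f₂ = f₀ · (v + u)/(v − u) (u > 0 toward emitter).
Rearranging, u = v · (f₂ − f₀)/(f₂ + f₀) = 331 × -0.0538/6.1462 ≈ -2.90 m/s.
So the cart is moving at 2.90 m/s away from the emitter.

2.90 m/s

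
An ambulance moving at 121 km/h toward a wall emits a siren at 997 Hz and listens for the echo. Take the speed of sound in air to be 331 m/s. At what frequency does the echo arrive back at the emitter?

1222 Hz

121 km/h = 33.61 m/s.
The wall receives the sound from a moving source: f₁ = f₀ · v/(v − v_e) = 997 × 331/297.39 ≈ 1110 Hz.
On the return leg the ambulance is a moving observer: f₂ = f₁ · (v + v_e)/v = 1110 × 364.61/331 ≈ 1222 Hz.
Equivalently f₂ = f₀ · (v + v_e)/(v − v_e).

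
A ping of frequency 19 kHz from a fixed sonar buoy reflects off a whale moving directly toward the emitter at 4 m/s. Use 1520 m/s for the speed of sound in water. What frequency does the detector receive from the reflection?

19.10 kHz

The whale first receives the wave as a moving observer: f₁ = f₀ · (v + u)/v = 19 × (1520 + 4)/1520 ≈ 19.05 kHz.
The reflection then acts as a moving source: f₂ = f₁ · v/(v − u) ≈ 19.10 kHz.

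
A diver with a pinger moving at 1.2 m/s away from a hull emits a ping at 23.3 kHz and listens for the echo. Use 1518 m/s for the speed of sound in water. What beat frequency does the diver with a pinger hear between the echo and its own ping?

The hull receives the sound from a moving source: f₁ = f₀ · v/(v + v_e) = 23.3 × 1518/1519.2 ≈ 23.2816 kHz.
On the return leg the diver with a pinger is a moving observer: f₂ = f₁ · (v − v_e)/v = 23.2816 × 1516.8/1518 ≈ 23.2632 kHz.
Beat against the emitted tone (with f₀ = 23300 Hz): |f₂ − f₀| = 2v_e·f₀/(v + v_e) = 2 × 1.2 × 23300/1519.2 ≈ 36.8 Hz.

36.8 Hz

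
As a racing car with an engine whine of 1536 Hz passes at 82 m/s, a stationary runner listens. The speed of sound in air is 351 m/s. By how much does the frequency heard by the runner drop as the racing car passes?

759 Hz

Approaching: f₁ = f · v/(v − v_s) = 1536 × 351/269 ≈ 2004 Hz.
Receding: f₂ = f · v/(v + v_s) = 1536 × 351/433 ≈ 1245 Hz.
Drop: f₁ − f₂ = 2f·v·v_s/(v² − v_s²) = 2 × 1536 × 351 × 82/(351² − 82²) ≈ 759 Hz.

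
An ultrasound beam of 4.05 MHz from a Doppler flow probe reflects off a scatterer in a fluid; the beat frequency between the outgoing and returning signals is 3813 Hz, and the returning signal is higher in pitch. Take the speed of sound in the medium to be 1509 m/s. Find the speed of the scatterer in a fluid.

Double Doppler shift off a moving reflector: f₂ = f₀ · (v + u)/(v − u) (u > 0 toward emitter).
Returning signal is higher, so f₂ = f₀ + Δf = 4050000 + 3813 = 4053813 Hz.
Rearranging, u = v · (f₂ − f₀)/(f₂ + f₀) = 1509 × 3813/8103813 ≈ 0.71 m/s.
So the scatterer in a fluid is moving at 0.71 m/s toward the emitter.

0.71 m/s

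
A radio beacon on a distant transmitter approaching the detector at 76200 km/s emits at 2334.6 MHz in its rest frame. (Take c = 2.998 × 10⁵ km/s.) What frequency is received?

β = v/c = 76200/299800 = 0.2542.
Relativistic Doppler for frequency: f' = f₀ · √((1 + β)/(1 − β)).
f' = 2334.6 × √(1.2542/0.7458) = 2334.6 × 1.29676 ≈ 3027.4 MHz.

3027.4 MHz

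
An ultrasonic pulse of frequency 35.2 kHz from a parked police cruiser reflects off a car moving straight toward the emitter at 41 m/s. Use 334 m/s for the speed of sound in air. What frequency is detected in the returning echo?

45.1 kHz

At the car (a moving observer), f₁ = f₀ · (v + u)/v = 35.2 × 375/334 ≈ 39.5 kHz.
The reflection then acts as a moving source: f₂ = f₁ · v/(v − u) ≈ 45.1 kHz.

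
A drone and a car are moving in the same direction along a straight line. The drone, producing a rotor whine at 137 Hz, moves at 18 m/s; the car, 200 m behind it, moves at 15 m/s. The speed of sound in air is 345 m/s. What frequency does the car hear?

136 Hz

The car is behind, so the drone is moving away from it while the car is moving toward the drone.
Both move, so f' = f · (v + v_o)/(v + v_s).
f' = 137 × (345 + 15)/(345 + 18) = 137 × 360/363 ≈ 136 Hz.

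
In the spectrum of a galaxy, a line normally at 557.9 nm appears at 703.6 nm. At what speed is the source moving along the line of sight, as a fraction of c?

λ'/λ₀ = 1.2612 > 1 (redshift), so the source is receding.
λ'/λ₀ = √((1 + β)/(1 − β)) for a receding source ⇒ β = (r² − 1)/(r² + 1) with r = λ'/λ₀.
β = (1.5905 − 1)/(1.5905 + 1) ≈ 0.228.

0.228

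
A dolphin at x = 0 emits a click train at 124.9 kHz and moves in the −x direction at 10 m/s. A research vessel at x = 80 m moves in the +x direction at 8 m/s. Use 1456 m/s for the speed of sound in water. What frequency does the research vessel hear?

The observer lies on the +x side, so the source is heading away from the observer and the observer is heading away from the source.
Both move, so f' = f · (v − v_o)/(v + v_s).
f' = 124.9 × (1456 − 8)/(1456 + 10) = 124.9 × 1448/1466 ≈ 123.4 kHz.

123.4 kHz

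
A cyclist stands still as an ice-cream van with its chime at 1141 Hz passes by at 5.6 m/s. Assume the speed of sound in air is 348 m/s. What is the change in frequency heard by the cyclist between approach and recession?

36.7 Hz

Approaching: f₁ = f · v/(v − v_s) = 1141 × 348/342.4 ≈ 1159.7 Hz.
Receding: f₂ = f · v/(v + v_s) = 1141 × 348/353.6 ≈ 1122.9 Hz.
Drop: f₁ − f₂ = 2f·v·v_s/(v² − v_s²) = 2 × 1141 × 348 × 5.6/(348² − 5.6²) ≈ 36.7 Hz.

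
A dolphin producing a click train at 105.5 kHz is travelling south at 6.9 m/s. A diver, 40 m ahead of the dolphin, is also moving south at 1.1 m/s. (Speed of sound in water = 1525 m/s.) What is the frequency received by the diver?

The diver is ahead, so the dolphin is moving toward it while the diver is moving away from the dolphin.
With source approaching and observer receding, f' = f · (v − v_o)/(v − v_s).
f' = 105.5 × (1525 − 1.1)/(1525 − 6.9) = 105.5 × 1523.9/1518.1 ≈ 105.9 kHz.

105.9 kHz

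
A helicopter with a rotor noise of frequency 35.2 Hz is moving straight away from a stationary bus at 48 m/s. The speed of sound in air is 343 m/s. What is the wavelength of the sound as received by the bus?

11.11 m

With the source moving away from a stationary observer, f' = f · v/(v + v_s).
f' = 35.2 × 343/(343 + 48) ≈ 30.9 Hz.
λ' = v/f' = 343/30.8788 ≈ 11.11 m.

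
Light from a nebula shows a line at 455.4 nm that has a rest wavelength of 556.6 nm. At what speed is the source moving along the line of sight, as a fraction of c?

0.198c

λ'/λ₀ = 0.8182 < 1 (blueshift), so the source is approaching.
λ'/λ₀ = √((1 − β)/(1 + β)) for an approaching source ⇒ β = (1 − r²)/(1 + r²) with r = λ'/λ₀.
β = (1 − 0.6694)/(1 + 0.6694) ≈ 0.198.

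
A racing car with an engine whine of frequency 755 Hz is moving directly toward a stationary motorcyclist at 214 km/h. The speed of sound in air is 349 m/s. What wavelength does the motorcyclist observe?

38.4 cm

214 km/h = 59.44 m/s.
With the source moving toward a stationary observer, f' = f · v/(v − v_s).
f' = 755 × 349/(349 − 59.44) ≈ 910 Hz.
λ' = v/f' = 349/909.998 ≈ 38.4 cm.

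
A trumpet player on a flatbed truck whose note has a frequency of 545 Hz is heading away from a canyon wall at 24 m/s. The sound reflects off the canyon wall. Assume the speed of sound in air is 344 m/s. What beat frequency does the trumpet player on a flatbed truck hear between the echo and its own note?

71 Hz

The canyon wall receives the sound from a moving source: f₁ = f₀ · v/(v + v_e) = 545 × 344/368 ≈ 509.5 Hz.
On the return leg the trumpet player on a flatbed truck is a moving observer: f₂ = f₁ · (v − v_e)/v = 509.5 × 320/344 ≈ 473.9 Hz.
Equivalently f₂ = f₀ · (v − v_e)/(v + v_e).
Beat against the emitted tone: |f₂ − f₀| = 2v_e·f₀/(v + v_e) = 2 × 24 × 545/368 ≈ 71 Hz.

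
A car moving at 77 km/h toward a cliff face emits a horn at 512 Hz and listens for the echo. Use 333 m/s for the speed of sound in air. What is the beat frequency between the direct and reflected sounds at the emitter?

77 km/h = 21.39 m/s.
The cliff face receives the sound from a moving source: f₁ = f₀ · v/(v − v_e) = 512 × 333/311.61 ≈ 547.1 Hz.
On the return leg the car is a moving observer: f₂ = f₁ · (v + v_e)/v = 547.1 × 354.39/333 ≈ 582.3 Hz.
Equivalently f₂ = f₀ · (v + v_e)/(v − v_e).
Beat against the emitted tone: |f₂ − f₀| = 2v_e·f₀/(v − v_e) = 2 × 21.39 × 512/311.61 ≈ 70 Hz.

70 Hz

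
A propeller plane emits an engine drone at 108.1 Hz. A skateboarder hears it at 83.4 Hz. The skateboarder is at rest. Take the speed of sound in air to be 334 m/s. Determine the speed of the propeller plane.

99 m/s

f' < f, so the propeller plane is receding.
f' = f · v/(v + v_s) ⇒ v_s = v · |1 − f/f'|.
v_s = 334 × |1 − 108.1/83.4| = 334 × 0.2962 ≈ 99 m/s.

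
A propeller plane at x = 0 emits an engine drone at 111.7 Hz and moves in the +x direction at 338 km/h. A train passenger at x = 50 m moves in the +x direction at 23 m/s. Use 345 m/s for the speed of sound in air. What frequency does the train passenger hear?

143 Hz

338 km/h = 93.89 m/s.
The observer lies on the +x side, so the source is heading toward the observer and the observer is heading away from the source.
General Doppler shift: f' = f · (v − v_o)/(v − v_s).
f' = 111.7 × (345 − 23)/(345 − 93.89) = 111.7 × 322/251.11 ≈ 143 Hz.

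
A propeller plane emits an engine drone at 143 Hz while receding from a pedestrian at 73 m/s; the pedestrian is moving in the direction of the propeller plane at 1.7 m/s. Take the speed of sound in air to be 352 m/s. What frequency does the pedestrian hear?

119 Hz

With source receding and observer approaching, f' = f · (v + v_o)/(v + v_s).
f' = 143 × (352 + 1.7)/(352 + 73) = 143 × 353.7/425 ≈ 119 Hz.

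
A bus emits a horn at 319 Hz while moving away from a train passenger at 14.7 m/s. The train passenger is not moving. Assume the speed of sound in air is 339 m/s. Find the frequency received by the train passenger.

306 Hz

With the source moving away from a stationary observer, f' = f · v/(v + v_s).
f' = 319 × 339/(339 + 14.7) = 319 × 339/353.7 ≈ 306 Hz.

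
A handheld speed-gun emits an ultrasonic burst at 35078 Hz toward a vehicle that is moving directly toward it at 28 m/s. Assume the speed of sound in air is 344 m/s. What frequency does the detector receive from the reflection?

41294 Hz

The vehicle first receives the wave as a moving observer: f₁ = f₀ · (v + u)/v = 35078 × (344 + 28)/344 ≈ 37933 Hz.
On reflection it acts as a source moving toward the stationary detector: f₂ = f₁ · v/(v − u) = 37933 × 344/316 ≈ 41294 Hz.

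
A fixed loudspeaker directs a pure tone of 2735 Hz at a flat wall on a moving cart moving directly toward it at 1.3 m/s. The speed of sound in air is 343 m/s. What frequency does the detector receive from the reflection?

At the flat wall on a moving cart (a moving observer), f₁ = f₀ · (v + u)/v = 2735 × 344.3/343 ≈ 2745 Hz.
On reflection it acts as a source moving toward the stationary detector: f₂ = f₁ · v/(v − u) = 2745 × 343/341.7 ≈ 2756 Hz.
Equivalently f₂ = f₀ · (v + u)/(v − u).

2756 Hz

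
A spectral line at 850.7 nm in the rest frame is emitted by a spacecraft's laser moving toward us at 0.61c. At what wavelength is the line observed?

Relativistic Doppler for wavelength: λ' = λ₀ · √((1 − β)/(1 + β)).
λ' = 850.7 × √(0.3900/1.6100) = 850.7 × 0.49217 ≈ 418.7 nm.

418.7 nm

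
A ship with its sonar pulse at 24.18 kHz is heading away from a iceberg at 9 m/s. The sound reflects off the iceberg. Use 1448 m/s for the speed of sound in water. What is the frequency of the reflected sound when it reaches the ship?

23.9 kHz

The iceberg receives the sound from a moving source: f₁ = f₀ · v/(v + v_e) = 24.18 × 1448/1457 ≈ 24.0 kHz.
On the return leg the ship is a moving observer: f₂ = f₁ · (v − v_e)/v = 24.0 × 1439/1448 ≈ 23.9 kHz.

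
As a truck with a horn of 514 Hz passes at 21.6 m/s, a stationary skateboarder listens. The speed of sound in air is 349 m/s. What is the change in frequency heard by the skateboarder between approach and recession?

Approaching: f₁ = f · v/(v − v_s) = 514 × 349/327.4 ≈ 547.9 Hz.
Receding: f₂ = f · v/(v + v_s) = 514 × 349/370.6 ≈ 484.0 Hz.
Drop: f₁ − f₂ = 2f·v·v_s/(v² − v_s²) = 2 × 514 × 349 × 21.6/(349² − 21.6²) ≈ 63.9 Hz.

63.9 Hz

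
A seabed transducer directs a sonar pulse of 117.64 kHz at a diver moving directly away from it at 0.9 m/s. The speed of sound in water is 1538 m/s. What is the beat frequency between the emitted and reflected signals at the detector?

138 Hz

The diver first receives the wave as a moving observer: f₁ = f₀ · (v − u)/v = 117.64 × (1538 − 0.9)/1538 ≈ 117.5712 kHz.
The reflection then acts as a moving source: f₂ = f₁ · v/(v + u) ≈ 117.5024 kHz.
Equivalently f₂ = f₀ · (v − u)/(v + u).
Beat frequency (with f₀ = 117640 Hz): |f₂ − f₀| = 2u·f₀/(v + u) = 2 × 0.9 × 117640/1538.9 ≈ 138 Hz.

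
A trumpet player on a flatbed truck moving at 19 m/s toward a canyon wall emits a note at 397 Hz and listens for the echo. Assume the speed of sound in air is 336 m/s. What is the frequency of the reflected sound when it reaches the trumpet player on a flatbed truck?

The canyon wall receives the sound from a moving source: f₁ = f₀ · v/(v − v_e) = 397 × 336/317 ≈ 421 Hz.
On the return leg the trumpet player on a flatbed truck is a moving observer: f₂ = f₁ · (v + v_e)/v = 421 × 355/336 ≈ 445 Hz.
Equivalently f₂ = f₀ · (v + v_e)/(v − v_e).

445 Hz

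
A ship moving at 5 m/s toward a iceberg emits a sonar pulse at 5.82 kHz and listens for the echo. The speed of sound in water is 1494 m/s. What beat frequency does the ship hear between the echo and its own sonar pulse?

39.1 Hz

The iceberg receives the sound from a moving source: f₁ = f₀ · v/(v − v_e) = 5.82 × 1494/1489 ≈ 5.8395 kHz.
On the return leg the ship is a moving observer: f₂ = f₁ · (v + v_e)/v = 5.8395 × 1499/1494 ≈ 5.8591 kHz.
Equivalently f₂ = f₀ · (v + v_e)/(v − v_e).
Beat against the emitted tone (with f₀ = 5820 Hz): |f₂ − f₀| = 2v_e·f₀/(v − v_e) = 2 × 5 × 5820/1489 ≈ 39.1 Hz.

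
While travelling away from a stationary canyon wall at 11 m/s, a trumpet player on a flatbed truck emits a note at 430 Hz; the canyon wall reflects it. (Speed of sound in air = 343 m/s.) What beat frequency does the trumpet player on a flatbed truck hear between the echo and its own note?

26.7 Hz

The canyon wall receives the sound from a moving source: f₁ = f₀ · v/(v + v_e) = 430 × 343/354 ≈ 416.6 Hz.
On the return leg the trumpet player on a flatbed truck is a moving observer: f₂ = f₁ · (v − v_e)/v = 416.6 × 332/343 ≈ 403.3 Hz.
Beat against the emitted tone: |f₂ − f₀| = 2v_e·f₀/(v + v_e) = 2 × 11 × 430/354 ≈ 26.7 Hz.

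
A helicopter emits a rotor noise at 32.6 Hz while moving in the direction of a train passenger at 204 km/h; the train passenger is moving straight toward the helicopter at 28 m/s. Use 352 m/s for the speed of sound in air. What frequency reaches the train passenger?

41.9 Hz

204 km/h = 56.67 m/s.
General Doppler shift: f' = f · (v + v_o)/(v − v_s).
f' = 32.6 × (352 + 28)/(352 − 56.67) = 32.6 × 380/295.33 ≈ 41.9 Hz.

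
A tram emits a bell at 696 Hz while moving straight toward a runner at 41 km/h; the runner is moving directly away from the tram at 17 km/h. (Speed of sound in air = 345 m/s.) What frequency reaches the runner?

41 km/h = 11.39 m/s; 17 km/h = 4.722 m/s.
Both move, so f' = f · (v − v_o)/(v − v_s).
f' = 696 × (345 − 4.722)/(345 − 11.39) = 696 × 340.28/333.61 ≈ 710 Hz.

710 Hz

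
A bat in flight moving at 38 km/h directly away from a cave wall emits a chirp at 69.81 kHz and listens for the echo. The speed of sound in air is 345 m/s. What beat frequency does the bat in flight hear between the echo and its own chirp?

4145 Hz

38 km/h = 10.56 m/s.
The cave wall receives the sound from a moving source: f₁ = f₀ · v/(v + v_e) = 69.81 × 345/355.56 ≈ 67.74 kHz.
On the return leg the bat in flight is a moving observer: f₂ = f₁ · (v − v_e)/v = 67.74 × 334.44/345 ≈ 65.67 kHz.
Beat against the emitted tone (with f₀ = 69810 Hz): |f₂ − f₀| = 2v_e·f₀/(v + v_e) = 2 × 10.56 × 69810/355.56 ≈ 4145 Hz.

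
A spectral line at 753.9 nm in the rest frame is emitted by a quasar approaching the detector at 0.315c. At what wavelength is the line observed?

Relativistic Doppler for wavelength: λ' = λ₀ · √((1 − β)/(1 + β)).
λ' = 753.9 × √(0.6850/1.3150) = 753.9 × 0.72174 ≈ 544.1 nm.

544.1 nm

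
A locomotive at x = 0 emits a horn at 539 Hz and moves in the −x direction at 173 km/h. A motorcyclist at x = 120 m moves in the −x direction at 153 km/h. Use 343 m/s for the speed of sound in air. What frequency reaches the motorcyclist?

531 Hz

173 km/h = 48.06 m/s; 153 km/h = 42.5 m/s.
The observer lies on the +x side, so the source is heading away from the observer and the observer is heading toward the source.
Both move, so f' = f · (v + v_o)/(v + v_s).
f' = 539 × (343 + 42.5)/(343 + 48.06) = 539 × 385.5/391.06 ≈ 531 Hz.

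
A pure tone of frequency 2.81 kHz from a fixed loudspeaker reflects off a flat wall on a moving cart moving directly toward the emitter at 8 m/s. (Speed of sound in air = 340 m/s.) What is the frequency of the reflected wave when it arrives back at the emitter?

At the flat wall on a moving cart (a moving observer), f₁ = f₀ · (v + u)/v = 2.81 × 348/340 ≈ 2.88 kHz.
The reflection then acts as a moving source: f₂ = f₁ · v/(v − u) ≈ 2.95 kHz.

2.95 kHz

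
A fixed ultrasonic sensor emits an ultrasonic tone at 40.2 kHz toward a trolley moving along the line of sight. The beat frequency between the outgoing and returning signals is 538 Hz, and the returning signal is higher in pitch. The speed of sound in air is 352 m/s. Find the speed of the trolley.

2.34 m/s

Double Doppler shift off a moving reflector: f₂ = f₀ · (v + u)/(v − u) (u > 0 toward emitter).
Returning signal is higher, so f₂ = f₀ + Δf = 40200 + 538 = 40738 Hz.
Rearranging, u = v · (f₂ − f₀)/(f₂ + f₀) = 352 × 538/80938 ≈ 2.34 m/s.
So the trolley is moving at 2.34 m/s toward the emitter.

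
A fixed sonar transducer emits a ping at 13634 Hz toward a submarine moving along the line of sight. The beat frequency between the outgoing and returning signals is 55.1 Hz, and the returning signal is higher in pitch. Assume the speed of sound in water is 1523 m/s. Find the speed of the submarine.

Double Doppler shift off a moving reflector: f₂ = f₀ · (v + u)/(v − u) (u > 0 toward emitter).
Returning signal is higher, so f₂ = f₀ + Δf = 13634 + 55.1 = 13689.1 Hz.
Rearranging, u = v · (f₂ − f₀)/(f₂ + f₀) = 1523 × 55.1/27323.1 ≈ 3.1 m/s.
So the submarine is moving at 3.1 m/s toward the emitter.

3.1 m/s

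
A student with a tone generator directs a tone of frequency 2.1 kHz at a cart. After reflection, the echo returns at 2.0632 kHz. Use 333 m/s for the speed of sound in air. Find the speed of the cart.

2.94 m/s

Double Doppler shift off a moving reflector: f₂ = f₀ · (v + u)/(v − u) (u > 0 toward emitter).
Rearranging, u = v · (f₂ − f₀)/(f₂ + f₀) = 333 × -0.0368/4.1632 ≈ -2.94 m/s.
So the cart is moving at 2.94 m/s away from the emitter.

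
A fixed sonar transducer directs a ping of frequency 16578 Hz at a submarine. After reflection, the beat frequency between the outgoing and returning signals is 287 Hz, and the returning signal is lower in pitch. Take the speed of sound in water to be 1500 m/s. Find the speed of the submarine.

Double Doppler shift off a moving reflector: f₂ = f₀ · (v + u)/(v − u) (u > 0 toward emitter).
Returning signal is lower, so f₂ = f₀ − Δf = 16578 − 287 = 16291 Hz.
Rearranging, u = v · (f₂ − f₀)/(f₂ + f₀) = 1500 × -287/32869 ≈ -13.1 m/s.
So the submarine is moving at 13.1 m/s away from the emitter.

13.1 m/s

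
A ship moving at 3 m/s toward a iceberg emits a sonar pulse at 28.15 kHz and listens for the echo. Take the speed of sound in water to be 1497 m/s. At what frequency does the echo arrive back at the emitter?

28.3 kHz

The iceberg receives the sound from a moving source: f₁ = f₀ · v/(v − v_e) = 28.15 × 1497/1494 ≈ 28.2 kHz.
On the return leg the ship is a moving observer: f₂ = f₁ · (v + v_e)/v = 28.2 × 1500/1497 ≈ 28.3 kHz.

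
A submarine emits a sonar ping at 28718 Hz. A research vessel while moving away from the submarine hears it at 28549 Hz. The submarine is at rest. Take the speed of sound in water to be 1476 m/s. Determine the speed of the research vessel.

8.7 m/s

f' = f · (v − v_o)/v ⇒ v_o = v · |f'/f − 1|.
v_o = 1476 × |28549/28718 − 1| = 1476 × 0.005885 ≈ 8.7 m/s.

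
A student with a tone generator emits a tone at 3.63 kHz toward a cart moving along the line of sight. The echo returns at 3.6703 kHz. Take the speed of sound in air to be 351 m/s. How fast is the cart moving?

1.94 m/s

Double Doppler shift off a moving reflector: f₂ = f₀ · (v + u)/(v − u) (u > 0 toward emitter).
Rearranging, u = v · (f₂ − f₀)/(f₂ + f₀) = 351 × 0.0403/7.3003 ≈ 1.94 m/s.
So the cart is moving at 1.94 m/s toward the emitter.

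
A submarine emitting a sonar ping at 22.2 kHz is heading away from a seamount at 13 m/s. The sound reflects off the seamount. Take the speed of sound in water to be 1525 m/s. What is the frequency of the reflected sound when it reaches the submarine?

The seamount receives the sound from a moving source: f₁ = f₀ · v/(v + v_e) = 22.2 × 1525/1538 ≈ 22.0 kHz.
On the return leg the submarine is a moving observer: f₂ = f₁ · (v − v_e)/v = 22.0 × 1512/1525 ≈ 21.8 kHz.

21.8 kHz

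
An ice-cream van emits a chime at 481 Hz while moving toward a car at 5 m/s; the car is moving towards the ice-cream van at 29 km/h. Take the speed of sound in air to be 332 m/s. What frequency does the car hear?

500 Hz

29 km/h = 8.056 m/s.
Both move, so f' = f · (v + v_o)/(v − v_s).
f' = 481 × (332 + 8.056)/(332 − 5) = 481 × 340.06/327 ≈ 500 Hz.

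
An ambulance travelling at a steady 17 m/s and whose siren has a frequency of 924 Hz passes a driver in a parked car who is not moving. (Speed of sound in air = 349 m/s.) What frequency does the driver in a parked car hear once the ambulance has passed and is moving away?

Receding: f₂ = f · v/(v + v_s) = 924 × 349/366 ≈ 881 Hz.

881 Hz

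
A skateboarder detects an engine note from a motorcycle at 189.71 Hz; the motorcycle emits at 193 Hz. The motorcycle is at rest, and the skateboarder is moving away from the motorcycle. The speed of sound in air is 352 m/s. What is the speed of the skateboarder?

6.0 m/s

f' = f · (v − v_o)/v ⇒ v_o = v · |f'/f − 1|.
v_o = 352 × |189.71/193 − 1| = 352 × 0.01705 ≈ 6.0 m/s.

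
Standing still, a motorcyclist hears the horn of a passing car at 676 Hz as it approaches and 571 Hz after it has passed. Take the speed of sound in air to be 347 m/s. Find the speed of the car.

f₁/f₂ = (v + v_s)/(v − v_s), so v_s = v · (f₁ − f₂)/(f₁ + f₂).
v_s = 347 × (676 − 571)/(676 + 571) = 347 × 105/1247 ≈ 29 m/s.

29 m/s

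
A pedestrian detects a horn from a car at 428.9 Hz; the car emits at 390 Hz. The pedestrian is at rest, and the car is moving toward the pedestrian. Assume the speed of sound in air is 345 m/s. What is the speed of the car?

f' = f · v/(v − v_s) ⇒ v_s = v · |1 − f/f'|.
v_s = 345 × |1 − 390/428.9| = 345 × 0.0907 ≈ 31 m/s.

31 m/s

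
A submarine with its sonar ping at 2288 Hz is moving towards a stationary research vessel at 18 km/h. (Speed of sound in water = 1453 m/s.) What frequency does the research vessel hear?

2296 Hz

18 km/h = 5 m/s.
Only the source moves, toward the listener, so f' = f · v/(v − v_s).
f' = 2288 × 1453/(1453 − 5) = 2288 × 1453/1448 ≈ 2296 Hz.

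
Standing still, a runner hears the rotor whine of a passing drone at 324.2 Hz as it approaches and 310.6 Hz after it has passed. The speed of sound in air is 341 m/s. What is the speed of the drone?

7.3 m/s

f₁/f₂ = (v + v_s)/(v − v_s), so v_s = v · (f₁ − f₂)/(f₁ + f₂).
v_s = 341 × (324.2 − 310.6)/(324.2 + 310.6) = 341 × 13.6/634.8 ≈ 7.3 m/s.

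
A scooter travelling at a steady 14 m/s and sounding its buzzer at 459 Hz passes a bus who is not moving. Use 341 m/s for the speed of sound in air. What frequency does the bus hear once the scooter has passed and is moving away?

441 Hz

Receding: f₂ = f · v/(v + v_s) = 459 × 341/355 ≈ 441 Hz.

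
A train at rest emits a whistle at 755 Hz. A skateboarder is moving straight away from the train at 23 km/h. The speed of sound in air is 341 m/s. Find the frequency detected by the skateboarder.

741 Hz

23 km/h = 6.389 m/s.
Only the observer moves, away from the source, so f' = f · (v − v_o)/v.
f' = 755 × (341 − 6.389)/341 = 755 × 334.61/341 ≈ 741 Hz.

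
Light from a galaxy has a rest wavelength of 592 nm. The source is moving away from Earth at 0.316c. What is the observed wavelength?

821.1 nm

Relativistic Doppler for wavelength: λ' = λ₀ · √((1 + β)/(1 − β)).
λ' = 592 × √(1.3160/0.6840) = 592 × 1.38707 ≈ 821.1 nm.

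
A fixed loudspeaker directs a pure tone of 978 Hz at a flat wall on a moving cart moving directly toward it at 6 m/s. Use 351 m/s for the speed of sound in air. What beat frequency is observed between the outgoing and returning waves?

34.0 Hz

The flat wall on a moving cart first receives the wave as a moving observer: f₁ = f₀ · (v + u)/v = 978 × (351 + 6)/351 ≈ 994.7 Hz.
On reflection it acts as a source moving toward the stationary detector: f₂ = f₁ · v/(v − u) = 994.7 × 351/345 ≈ 1012.0 Hz.
Beat frequency: |f₂ − f₀| = 2u·f₀/(v − u) = 2 × 6 × 978/345 ≈ 34.0 Hz.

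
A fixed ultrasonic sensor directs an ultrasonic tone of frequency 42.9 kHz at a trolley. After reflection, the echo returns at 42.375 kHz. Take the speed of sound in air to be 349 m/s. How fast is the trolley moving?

Double Doppler shift off a moving reflector: f₂ = f₀ · (v + u)/(v − u) (u > 0 toward emitter).
Rearranging, u = v · (f₂ − f₀)/(f₂ + f₀) = 349 × -0.525/85.275 ≈ -2.15 m/s.
So the trolley is moving at 2.15 m/s away from the emitter.

2.15 m/s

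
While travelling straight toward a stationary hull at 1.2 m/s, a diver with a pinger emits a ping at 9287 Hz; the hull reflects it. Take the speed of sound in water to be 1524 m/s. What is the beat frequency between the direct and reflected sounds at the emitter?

The hull receives the sound from a moving source: f₁ = f₀ · v/(v − v_e) = 9287 × 1524/1522.8 ≈ 9294.32 Hz.
On the return leg the diver with a pinger is a moving observer: f₂ = f₁ · (v + v_e)/v = 9294.32 × 1525.2/1524 ≈ 9301.64 Hz.
Beat against the emitted tone: |f₂ − f₀| = 2v_e·f₀/(v − v_e) = 2 × 1.2 × 9287/1522.8 ≈ 14.6 Hz.

14.6 Hz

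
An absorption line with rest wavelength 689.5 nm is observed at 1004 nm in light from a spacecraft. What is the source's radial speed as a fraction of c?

0.359c

λ'/λ₀ = 1.4561 > 1 (redshift), so the source is receding.
λ'/λ₀ = √((1 + β)/(1 − β)) for a receding source ⇒ β = (r² − 1)/(r² + 1) with r = λ'/λ₀.
β = (2.1203 − 1)/(2.1203 + 1) ≈ 0.359.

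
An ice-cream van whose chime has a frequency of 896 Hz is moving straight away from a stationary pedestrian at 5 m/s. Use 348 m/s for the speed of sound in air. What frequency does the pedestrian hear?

Moving source, stationary observer: f' = f · v/(v + v_s) since the source is receding.
f' = 896 × 348/(348 + 5) = 896 × 348/353 ≈ 883 Hz.

883 Hz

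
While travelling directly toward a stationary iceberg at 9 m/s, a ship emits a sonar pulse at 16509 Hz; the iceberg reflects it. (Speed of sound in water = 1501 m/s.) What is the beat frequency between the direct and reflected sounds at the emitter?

199 Hz

The iceberg receives the sound from a moving source: f₁ = f₀ · v/(v − v_e) = 16509 × 1501/1492 ≈ 16608.6 Hz.
On the return leg the ship is a moving observer: f₂ = f₁ · (v + v_e)/v = 16608.6 × 1510/1501 ≈ 16708.2 Hz.
Equivalently f₂ = f₀ · (v + v_e)/(v − v_e).
Beat against the emitted tone: |f₂ − f₀| = 2v_e·f₀/(v − v_e) = 2 × 9 × 16509/1492 ≈ 199 Hz.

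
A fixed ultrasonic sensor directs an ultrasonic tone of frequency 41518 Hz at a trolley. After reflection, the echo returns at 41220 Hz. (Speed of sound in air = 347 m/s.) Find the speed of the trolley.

Double Doppler shift off a moving reflector: f₂ = f₀ · (v + u)/(v − u) (u > 0 toward emitter).
Rearranging, u = v · (f₂ − f₀)/(f₂ + f₀) = 347 × -298/82738 ≈ -1.25 m/s.
So the trolley is moving at 1.25 m/s away from the emitter.

1.25 m/s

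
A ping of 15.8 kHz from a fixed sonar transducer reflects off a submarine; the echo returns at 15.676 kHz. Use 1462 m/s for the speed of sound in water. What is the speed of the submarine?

Double Doppler shift off a moving reflector: f₂ = f₀ · (v + u)/(v − u) (u > 0 toward emitter).
Rearranging, u = v · (f₂ − f₀)/(f₂ + f₀) = 1462 × -0.124/31.476 ≈ -5.8 m/s.
So the submarine is moving at 5.8 m/s away from the emitter.

5.8 m/s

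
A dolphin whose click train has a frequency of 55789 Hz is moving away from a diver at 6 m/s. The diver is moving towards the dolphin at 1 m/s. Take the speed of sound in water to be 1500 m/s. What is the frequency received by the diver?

55604 Hz

With source receding and observer approaching, f' = f · (v + v_o)/(v + v_s).
f' = 55789 × (1500 + 1)/(1500 + 6) = 55789 × 1501/1506 ≈ 55604 Hz.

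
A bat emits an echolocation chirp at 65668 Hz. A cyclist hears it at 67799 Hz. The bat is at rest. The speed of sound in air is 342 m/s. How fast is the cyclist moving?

f' > f, so the cyclist is approaching.
f' = f · (v + v_o)/v ⇒ v_o = v · |f'/f − 1|.
v_o = 342 × |67799/65668 − 1| = 342 × 0.03245 ≈ 11.1 m/s.

11.1 m/s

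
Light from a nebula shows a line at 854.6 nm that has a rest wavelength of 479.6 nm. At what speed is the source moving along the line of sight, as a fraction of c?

λ'/λ₀ = 1.7819 > 1 (redshift), so the source is receding.
λ'/λ₀ = √((1 + β)/(1 − β)) for a receding source ⇒ β = (r² − 1)/(r² + 1) with r = λ'/λ₀.
β = (3.1752 − 1)/(3.1752 + 1) ≈ 0.521.

0.521c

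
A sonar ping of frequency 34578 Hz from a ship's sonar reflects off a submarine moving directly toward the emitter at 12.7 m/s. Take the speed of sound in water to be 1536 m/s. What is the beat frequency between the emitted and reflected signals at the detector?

577 Hz

The submarine first receives the wave as a moving observer: f₁ = f₀ · (v + u)/v = 34578 × (1536 + 12.7)/1536 ≈ 34864 Hz.
On reflection it acts as a source moving toward the stationary detector: f₂ = f₁ · v/(v − u) = 34864 × 1536/1523.3 ≈ 35155 Hz.
Beat frequency: |f₂ − f₀| = 2u·f₀/(v − u) = 2 × 12.7 × 34578/1523.3 ≈ 577 Hz.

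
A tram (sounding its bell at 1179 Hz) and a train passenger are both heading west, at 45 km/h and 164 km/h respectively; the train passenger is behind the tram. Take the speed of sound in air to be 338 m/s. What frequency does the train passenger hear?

45 km/h = 12.5 m/s; 164 km/h = 45.56 m/s.
The train passenger is behind, so the tram is moving away from it while the train passenger is moving toward the tram.
Both move, so f' = f · (v + v_o)/(v + v_s).
f' = 1179 × (338 + 45.56)/(338 + 12.5) = 1179 × 383.56/350.5 ≈ 1290 Hz.

1290 Hz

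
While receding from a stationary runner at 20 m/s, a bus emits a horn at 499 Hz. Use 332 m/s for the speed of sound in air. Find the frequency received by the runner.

471 Hz

Only the source moves, away from the listener, so f' = f · v/(v + v_s).
f' = 499 × 332/(332 + 20) = 499 × 332/352 ≈ 471 Hz.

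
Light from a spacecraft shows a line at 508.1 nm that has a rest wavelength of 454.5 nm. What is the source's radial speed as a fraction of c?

0.111

λ'/λ₀ = 1.1179 > 1 (redshift), so the source is receding.
λ'/λ₀ = √((1 + β)/(1 − β)) for a receding source ⇒ β = (r² − 1)/(r² + 1) with r = λ'/λ₀.
β = (1.2498 − 1)/(1.2498 + 1) ≈ 0.111.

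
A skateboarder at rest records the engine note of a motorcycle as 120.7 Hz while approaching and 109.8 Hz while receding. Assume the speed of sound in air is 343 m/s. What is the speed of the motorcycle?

f₁/f₂ = (v + v_s)/(v − v_s), so v_s = v · (f₁ − f₂)/(f₁ + f₂).
v_s = 343 × (120.7 − 109.8)/(120.7 + 109.8) = 343 × 10.9/230.5 ≈ 16.2 m/s.

16.2 m/s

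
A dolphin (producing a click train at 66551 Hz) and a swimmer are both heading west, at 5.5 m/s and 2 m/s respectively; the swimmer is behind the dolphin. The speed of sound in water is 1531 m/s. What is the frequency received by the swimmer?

66399 Hz

The swimmer is behind, so the dolphin is moving away from it while the swimmer is moving toward the dolphin.
Both move, so f' = f · (v + v_o)/(v + v_s).
f' = 66551 × (1531 + 2)/(1531 + 5.5) = 66551 × 1533/1536.5 ≈ 66399 Hz.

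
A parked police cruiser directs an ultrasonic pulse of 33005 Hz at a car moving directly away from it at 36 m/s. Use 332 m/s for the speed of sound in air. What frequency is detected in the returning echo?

At the car (a moving observer), f₁ = f₀ · (v − u)/v = 33005 × 296/332 ≈ 29426 Hz.
On reflection it acts as a source moving away from the stationary detector: f₂ = f₁ · v/(v + u) = 29426 × 332/368 ≈ 26548 Hz.
Equivalently f₂ = f₀ · (v − u)/(v + u).

26548 Hz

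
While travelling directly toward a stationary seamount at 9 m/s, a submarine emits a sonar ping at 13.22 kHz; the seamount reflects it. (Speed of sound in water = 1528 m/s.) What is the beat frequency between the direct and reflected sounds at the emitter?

157 Hz

The seamount receives the sound from a moving source: f₁ = f₀ · v/(v − v_e) = 13.22 × 1528/1519 ≈ 13.2983 kHz.
On the return leg the submarine is a moving observer: f₂ = f₁ · (v + v_e)/v = 13.2983 × 1537/1528 ≈ 13.3767 kHz.
Equivalently f₂ = f₀ · (v + v_e)/(v − v_e).
Beat against the emitted tone (with f₀ = 13220 Hz): |f₂ − f₀| = 2v_e·f₀/(v − v_e) = 2 × 9 × 13220/1519 ≈ 157 Hz.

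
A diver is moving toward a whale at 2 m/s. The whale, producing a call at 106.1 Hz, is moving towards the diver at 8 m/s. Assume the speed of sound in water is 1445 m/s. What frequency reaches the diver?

General Doppler shift: f' = f · (v + v_o)/(v − v_s).
f' = 106.1 × (1445 + 2)/(1445 − 8) = 106.1 × 1447/1437 ≈ 107 Hz.

107 Hz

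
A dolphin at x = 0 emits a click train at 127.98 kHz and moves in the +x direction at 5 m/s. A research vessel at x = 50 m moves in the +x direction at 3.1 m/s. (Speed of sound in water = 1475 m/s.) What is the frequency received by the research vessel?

The observer lies on the +x side, so the source is heading toward the observer and the observer is heading away from the source.
With source approaching and observer receding, f' = f · (v − v_o)/(v − v_s).
f' = 127.98 × (1475 − 3.1)/(1475 − 5) = 127.98 × 1471.9/1470 ≈ 128.1 kHz.

128.1 kHz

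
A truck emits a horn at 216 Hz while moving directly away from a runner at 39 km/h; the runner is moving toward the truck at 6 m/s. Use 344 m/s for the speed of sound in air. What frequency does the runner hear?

39 km/h = 10.83 m/s.
General Doppler shift: f' = f · (v + v_o)/(v + v_s).
f' = 216 × (344 + 6)/(344 + 10.83) = 216 × 350/354.83 ≈ 213 Hz.

213 Hz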